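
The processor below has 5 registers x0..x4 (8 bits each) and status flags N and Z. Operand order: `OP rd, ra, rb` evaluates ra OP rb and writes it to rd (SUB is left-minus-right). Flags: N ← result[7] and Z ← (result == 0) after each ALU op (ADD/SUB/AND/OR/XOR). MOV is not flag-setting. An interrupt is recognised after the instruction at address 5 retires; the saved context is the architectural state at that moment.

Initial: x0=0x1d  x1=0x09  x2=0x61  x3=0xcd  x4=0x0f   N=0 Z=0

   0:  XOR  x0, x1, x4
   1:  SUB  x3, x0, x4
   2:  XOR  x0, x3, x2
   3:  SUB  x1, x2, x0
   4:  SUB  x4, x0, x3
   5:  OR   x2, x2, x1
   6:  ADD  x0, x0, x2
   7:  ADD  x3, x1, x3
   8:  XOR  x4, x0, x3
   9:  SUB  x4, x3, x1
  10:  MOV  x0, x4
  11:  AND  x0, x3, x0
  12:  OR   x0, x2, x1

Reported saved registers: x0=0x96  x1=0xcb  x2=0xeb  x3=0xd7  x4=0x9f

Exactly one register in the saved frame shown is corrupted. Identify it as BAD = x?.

BAD = x3

after  0: x0=0x06 x1=0x09 x2=0x61 x3=0xcd x4=0x0f  N=0 Z=0
after  1: x0=0x06 x1=0x09 x2=0x61 x3=0xf7 x4=0x0f  N=1 Z=0
after  2: x0=0x96 x1=0x09 x2=0x61 x3=0xf7 x4=0x0f  N=1 Z=0
after  3: x0=0x96 x1=0xcb x2=0x61 x3=0xf7 x4=0x0f  N=1 Z=0
after  4: x0=0x96 x1=0xcb x2=0x61 x3=0xf7 x4=0x9f  N=1 Z=0
after  5: x0=0x96 x1=0xcb x2=0xeb x3=0xf7 x4=0x9f  N=1 Z=0
-- IRQ taken; context saved, return-PC = 6 --
mismatch: x3: reported 0xd7 vs actual 0xf7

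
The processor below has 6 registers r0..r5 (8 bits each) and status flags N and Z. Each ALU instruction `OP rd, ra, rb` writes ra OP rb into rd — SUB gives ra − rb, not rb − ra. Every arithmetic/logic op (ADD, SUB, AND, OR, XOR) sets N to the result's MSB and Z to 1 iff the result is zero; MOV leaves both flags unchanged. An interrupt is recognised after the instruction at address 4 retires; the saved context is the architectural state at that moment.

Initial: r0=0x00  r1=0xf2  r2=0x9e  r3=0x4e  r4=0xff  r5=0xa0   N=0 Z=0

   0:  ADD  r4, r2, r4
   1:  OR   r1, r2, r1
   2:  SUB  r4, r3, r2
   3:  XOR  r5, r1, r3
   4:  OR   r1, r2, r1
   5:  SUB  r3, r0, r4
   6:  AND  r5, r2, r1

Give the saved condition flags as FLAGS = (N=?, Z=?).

after  0: r0=0x00 r1=0xf2 r2=0x9e r3=0x4e r4=0x9d r5=0xa0  N=1 Z=0
after  1: r0=0x00 r1=0xfe r2=0x9e r3=0x4e r4=0x9d r5=0xa0  N=1 Z=0
after  2: r0=0x00 r1=0xfe r2=0x9e r3=0x4e r4=0xb0 r5=0xa0  N=1 Z=0
after  3: r0=0x00 r1=0xfe r2=0x9e r3=0x4e r4=0xb0 r5=0xb0  N=1 Z=0
after  4: r0=0x00 r1=0xfe r2=0x9e r3=0x4e r4=0xb0 r5=0xb0  N=1 Z=0
-- IRQ taken; context saved, return-PC = 5 --

FLAGS = (N=1, Z=0)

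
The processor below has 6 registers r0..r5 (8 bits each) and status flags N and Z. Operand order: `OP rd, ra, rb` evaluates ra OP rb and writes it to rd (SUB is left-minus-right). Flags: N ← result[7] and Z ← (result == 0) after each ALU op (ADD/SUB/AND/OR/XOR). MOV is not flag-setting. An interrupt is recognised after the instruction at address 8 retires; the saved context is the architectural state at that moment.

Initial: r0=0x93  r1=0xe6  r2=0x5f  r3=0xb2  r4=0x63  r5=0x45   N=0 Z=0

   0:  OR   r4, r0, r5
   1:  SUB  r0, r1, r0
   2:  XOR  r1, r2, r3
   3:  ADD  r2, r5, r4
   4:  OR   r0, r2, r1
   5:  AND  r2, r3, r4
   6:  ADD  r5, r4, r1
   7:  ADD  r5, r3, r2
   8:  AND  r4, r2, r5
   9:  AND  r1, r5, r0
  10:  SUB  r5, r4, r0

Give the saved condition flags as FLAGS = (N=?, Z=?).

after  0: r0=0x93 r1=0xe6 r2=0x5f r3=0xb2 r4=0xd7 r5=0x45  N=1 Z=0
after  1: r0=0x53 r1=0xe6 r2=0x5f r3=0xb2 r4=0xd7 r5=0x45  N=0 Z=0
after  2: r0=0x53 r1=0xed r2=0x5f r3=0xb2 r4=0xd7 r5=0x45  N=1 Z=0
after  3: r0=0x53 r1=0xed r2=0x1c r3=0xb2 r4=0xd7 r5=0x45  N=0 Z=0
after  4: r0=0xfd r1=0xed r2=0x1c r3=0xb2 r4=0xd7 r5=0x45  N=1 Z=0
after  5: r0=0xfd r1=0xed r2=0x92 r3=0xb2 r4=0xd7 r5=0x45  N=1 Z=0
after  6: r0=0xfd r1=0xed r2=0x92 r3=0xb2 r4=0xd7 r5=0xc4  N=1 Z=0
after  7: r0=0xfd r1=0xed r2=0x92 r3=0xb2 r4=0xd7 r5=0x44  N=0 Z=0
after  8: r0=0xfd r1=0xed r2=0x92 r3=0xb2 r4=0x00 r5=0x44  N=0 Z=1
-- IRQ taken; context saved, return-PC = 9 --

FLAGS = (N=0, Z=1)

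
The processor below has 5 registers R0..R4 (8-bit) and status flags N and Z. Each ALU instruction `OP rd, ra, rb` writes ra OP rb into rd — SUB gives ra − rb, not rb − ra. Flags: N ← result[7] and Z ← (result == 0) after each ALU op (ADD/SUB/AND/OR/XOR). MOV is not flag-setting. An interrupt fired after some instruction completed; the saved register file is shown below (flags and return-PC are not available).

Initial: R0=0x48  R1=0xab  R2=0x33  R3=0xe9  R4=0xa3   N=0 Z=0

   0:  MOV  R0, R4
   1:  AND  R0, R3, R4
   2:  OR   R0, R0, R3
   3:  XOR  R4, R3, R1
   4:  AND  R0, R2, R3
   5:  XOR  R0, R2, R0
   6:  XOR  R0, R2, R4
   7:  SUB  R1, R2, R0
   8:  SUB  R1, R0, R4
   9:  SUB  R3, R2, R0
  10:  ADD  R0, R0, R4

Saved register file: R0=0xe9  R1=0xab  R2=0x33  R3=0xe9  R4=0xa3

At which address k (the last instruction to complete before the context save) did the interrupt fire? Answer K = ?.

after  0: R0=0xa3 R1=0xab R2=0x33 R3=0xe9 R4=0xa3  N=0 Z=0
after  1: R0=0xa1 R1=0xab R2=0x33 R3=0xe9 R4=0xa3  N=1 Z=0
after  2: R0=0xe9 R1=0xab R2=0x33 R3=0xe9 R4=0xa3  N=1 Z=0
-- IRQ taken; context saved, return-PC = 3 --

K = 2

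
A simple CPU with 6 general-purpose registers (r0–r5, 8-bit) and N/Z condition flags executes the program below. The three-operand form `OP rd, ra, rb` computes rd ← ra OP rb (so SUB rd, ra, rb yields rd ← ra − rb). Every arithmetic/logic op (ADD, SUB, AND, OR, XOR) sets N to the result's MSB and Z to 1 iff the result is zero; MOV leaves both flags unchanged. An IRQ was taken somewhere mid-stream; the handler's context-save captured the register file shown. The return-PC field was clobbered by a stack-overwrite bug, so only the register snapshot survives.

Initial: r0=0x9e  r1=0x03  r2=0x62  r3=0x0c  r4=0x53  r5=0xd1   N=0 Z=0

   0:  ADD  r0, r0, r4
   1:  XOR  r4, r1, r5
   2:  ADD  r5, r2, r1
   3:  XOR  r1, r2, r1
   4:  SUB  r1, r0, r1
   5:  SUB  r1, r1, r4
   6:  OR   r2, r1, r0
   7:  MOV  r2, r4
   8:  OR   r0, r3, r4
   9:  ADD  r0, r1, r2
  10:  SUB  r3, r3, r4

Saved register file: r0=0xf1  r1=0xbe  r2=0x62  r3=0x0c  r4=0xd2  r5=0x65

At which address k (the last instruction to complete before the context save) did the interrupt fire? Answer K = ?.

K = 5

after  0: r0=0xf1 r1=0x03 r2=0x62 r3=0x0c r4=0x53 r5=0xd1  N=1 Z=0
after  1: r0=0xf1 r1=0x03 r2=0x62 r3=0x0c r4=0xd2 r5=0xd1  N=1 Z=0
after  2: r0=0xf1 r1=0x03 r2=0x62 r3=0x0c r4=0xd2 r5=0x65  N=0 Z=0
after  3: r0=0xf1 r1=0x61 r2=0x62 r3=0x0c r4=0xd2 r5=0x65  N=0 Z=0
after  4: r0=0xf1 r1=0x90 r2=0x62 r3=0x0c r4=0xd2 r5=0x65  N=1 Z=0
after  5: r0=0xf1 r1=0xbe r2=0x62 r3=0x0c r4=0xd2 r5=0x65  N=1 Z=0
-- IRQ taken; context saved, return-PC = 6 --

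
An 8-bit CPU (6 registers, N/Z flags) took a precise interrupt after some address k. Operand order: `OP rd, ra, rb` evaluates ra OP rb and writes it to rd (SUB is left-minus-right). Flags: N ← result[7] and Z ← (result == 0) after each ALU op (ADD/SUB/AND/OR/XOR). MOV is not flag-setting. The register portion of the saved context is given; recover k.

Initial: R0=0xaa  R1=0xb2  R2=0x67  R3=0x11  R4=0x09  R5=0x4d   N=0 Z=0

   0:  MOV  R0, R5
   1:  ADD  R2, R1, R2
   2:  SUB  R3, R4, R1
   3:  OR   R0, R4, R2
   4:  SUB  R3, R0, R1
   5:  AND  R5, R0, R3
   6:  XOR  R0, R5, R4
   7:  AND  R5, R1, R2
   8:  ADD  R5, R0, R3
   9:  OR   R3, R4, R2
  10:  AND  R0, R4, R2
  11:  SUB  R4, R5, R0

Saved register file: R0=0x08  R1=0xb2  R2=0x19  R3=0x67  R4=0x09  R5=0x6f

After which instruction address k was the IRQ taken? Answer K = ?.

K = 8

after  0: R0=0x4d R1=0xb2 R2=0x67 R3=0x11 R4=0x09 R5=0x4d  N=0 Z=0
after  1: R0=0x4d R1=0xb2 R2=0x19 R3=0x11 R4=0x09 R5=0x4d  N=0 Z=0
after  2: R0=0x4d R1=0xb2 R2=0x19 R3=0x57 R4=0x09 R5=0x4d  N=0 Z=0
after  3: R0=0x19 R1=0xb2 R2=0x19 R3=0x57 R4=0x09 R5=0x4d  N=0 Z=0
after  4: R0=0x19 R1=0xb2 R2=0x19 R3=0x67 R4=0x09 R5=0x4d  N=0 Z=0
after  5: R0=0x19 R1=0xb2 R2=0x19 R3=0x67 R4=0x09 R5=0x01  N=0 Z=0
after  6: R0=0x08 R1=0xb2 R2=0x19 R3=0x67 R4=0x09 R5=0x01  N=0 Z=0
after  7: R0=0x08 R1=0xb2 R2=0x19 R3=0x67 R4=0x09 R5=0x10  N=0 Z=0
after  8: R0=0x08 R1=0xb2 R2=0x19 R3=0x67 R4=0x09 R5=0x6f  N=0 Z=0
-- IRQ taken; context saved, return-PC = 9 --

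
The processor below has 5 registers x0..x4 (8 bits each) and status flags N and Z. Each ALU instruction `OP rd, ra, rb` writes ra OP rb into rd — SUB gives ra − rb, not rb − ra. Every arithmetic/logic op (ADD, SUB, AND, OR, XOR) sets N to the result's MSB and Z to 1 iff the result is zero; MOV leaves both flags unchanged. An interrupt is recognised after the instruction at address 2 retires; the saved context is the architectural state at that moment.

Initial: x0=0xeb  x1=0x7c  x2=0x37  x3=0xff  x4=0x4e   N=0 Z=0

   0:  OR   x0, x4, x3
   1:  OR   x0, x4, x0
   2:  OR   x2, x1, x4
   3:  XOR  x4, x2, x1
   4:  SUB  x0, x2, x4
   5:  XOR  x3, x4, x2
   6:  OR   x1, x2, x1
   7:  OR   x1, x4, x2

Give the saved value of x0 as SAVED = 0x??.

SAVED = 0xff

after  0: x0=0xff x1=0x7c x2=0x37 x3=0xff x4=0x4e  N=1 Z=0
after  1: x0=0xff x1=0x7c x2=0x37 x3=0xff x4=0x4e  N=1 Z=0
after  2: x0=0xff x1=0x7c x2=0x7e x3=0xff x4=0x4e  N=0 Z=0
-- IRQ taken; context saved, return-PC = 3 --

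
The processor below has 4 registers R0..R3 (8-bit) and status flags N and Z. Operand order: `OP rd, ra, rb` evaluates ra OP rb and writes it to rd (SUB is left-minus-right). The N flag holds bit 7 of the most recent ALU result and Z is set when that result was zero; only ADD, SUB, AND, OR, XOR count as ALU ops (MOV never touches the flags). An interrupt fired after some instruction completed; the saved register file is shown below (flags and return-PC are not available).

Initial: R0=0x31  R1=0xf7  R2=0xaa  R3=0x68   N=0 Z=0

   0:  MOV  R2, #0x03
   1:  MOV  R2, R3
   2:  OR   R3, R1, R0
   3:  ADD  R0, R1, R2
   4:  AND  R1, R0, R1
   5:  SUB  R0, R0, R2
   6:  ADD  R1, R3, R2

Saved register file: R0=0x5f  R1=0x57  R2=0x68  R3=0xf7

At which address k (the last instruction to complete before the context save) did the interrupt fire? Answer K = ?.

after  0: R0=0x31 R1=0xf7 R2=0x03 R3=0x68  N=0 Z=0
after  1: R0=0x31 R1=0xf7 R2=0x68 R3=0x68  N=0 Z=0
after  2: R0=0x31 R1=0xf7 R2=0x68 R3=0xf7  N=1 Z=0
after  3: R0=0x5f R1=0xf7 R2=0x68 R3=0xf7  N=0 Z=0
after  4: R0=0x5f R1=0x57 R2=0x68 R3=0xf7  N=0 Z=0
-- IRQ taken; context saved, return-PC = 5 --

K = 4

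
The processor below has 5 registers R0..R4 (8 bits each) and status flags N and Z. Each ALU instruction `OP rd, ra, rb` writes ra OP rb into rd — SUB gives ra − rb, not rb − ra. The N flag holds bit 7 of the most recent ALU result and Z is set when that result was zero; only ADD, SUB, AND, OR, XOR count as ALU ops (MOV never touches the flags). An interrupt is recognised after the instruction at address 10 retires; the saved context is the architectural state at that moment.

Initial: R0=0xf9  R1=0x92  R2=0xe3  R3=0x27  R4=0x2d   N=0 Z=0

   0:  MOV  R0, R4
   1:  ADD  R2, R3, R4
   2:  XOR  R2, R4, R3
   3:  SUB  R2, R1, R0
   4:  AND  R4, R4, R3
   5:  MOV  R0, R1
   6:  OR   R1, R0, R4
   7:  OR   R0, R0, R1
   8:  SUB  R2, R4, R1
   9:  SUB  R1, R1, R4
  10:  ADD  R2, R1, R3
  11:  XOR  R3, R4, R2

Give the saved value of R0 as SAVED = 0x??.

SAVED = 0xb7

after  0: R0=0x2d R1=0x92 R2=0xe3 R3=0x27 R4=0x2d  N=0 Z=0
after  1: R0=0x2d R1=0x92 R2=0x54 R3=0x27 R4=0x2d  N=0 Z=0
after  2: R0=0x2d R1=0x92 R2=0x0a R3=0x27 R4=0x2d  N=0 Z=0
after  3: R0=0x2d R1=0x92 R2=0x65 R3=0x27 R4=0x2d  N=0 Z=0
after  4: R0=0x2d R1=0x92 R2=0x65 R3=0x27 R4=0x25  N=0 Z=0
after  5: R0=0x92 R1=0x92 R2=0x65 R3=0x27 R4=0x25  N=0 Z=0
after  6: R0=0x92 R1=0xb7 R2=0x65 R3=0x27 R4=0x25  N=1 Z=0
after  7: R0=0xb7 R1=0xb7 R2=0x65 R3=0x27 R4=0x25  N=1 Z=0
after  8: R0=0xb7 R1=0xb7 R2=0x6e R3=0x27 R4=0x25  N=0 Z=0
after  9: R0=0xb7 R1=0x92 R2=0x6e R3=0x27 R4=0x25  N=1 Z=0
after 10: R0=0xb7 R1=0x92 R2=0xb9 R3=0x27 R4=0x25  N=1 Z=0
-- IRQ taken; context saved, return-PC = 11 --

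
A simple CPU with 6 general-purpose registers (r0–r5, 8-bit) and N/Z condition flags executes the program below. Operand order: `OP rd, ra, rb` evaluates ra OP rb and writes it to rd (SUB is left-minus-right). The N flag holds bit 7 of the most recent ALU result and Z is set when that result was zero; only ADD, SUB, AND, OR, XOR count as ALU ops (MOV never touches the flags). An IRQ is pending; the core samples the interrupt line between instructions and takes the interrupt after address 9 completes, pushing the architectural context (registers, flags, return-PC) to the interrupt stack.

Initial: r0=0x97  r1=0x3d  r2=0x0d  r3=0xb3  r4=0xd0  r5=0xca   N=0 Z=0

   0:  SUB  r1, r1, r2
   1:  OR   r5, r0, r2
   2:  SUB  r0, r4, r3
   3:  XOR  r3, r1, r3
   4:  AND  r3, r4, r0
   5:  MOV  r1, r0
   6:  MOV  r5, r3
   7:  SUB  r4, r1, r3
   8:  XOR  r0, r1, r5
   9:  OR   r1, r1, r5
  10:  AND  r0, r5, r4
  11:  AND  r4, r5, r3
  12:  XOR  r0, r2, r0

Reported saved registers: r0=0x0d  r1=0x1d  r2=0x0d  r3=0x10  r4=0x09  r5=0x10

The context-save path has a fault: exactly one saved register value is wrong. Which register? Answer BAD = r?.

after  0: r0=0x97 r1=0x30 r2=0x0d r3=0xb3 r4=0xd0 r5=0xca  N=0 Z=0
after  1: r0=0x97 r1=0x30 r2=0x0d r3=0xb3 r4=0xd0 r5=0x9f  N=1 Z=0
after  2: r0=0x1d r1=0x30 r2=0x0d r3=0xb3 r4=0xd0 r5=0x9f  N=0 Z=0
after  3: r0=0x1d r1=0x30 r2=0x0d r3=0x83 r4=0xd0 r5=0x9f  N=1 Z=0
after  4: r0=0x1d r1=0x30 r2=0x0d r3=0x10 r4=0xd0 r5=0x9f  N=0 Z=0
after  5: r0=0x1d r1=0x1d r2=0x0d r3=0x10 r4=0xd0 r5=0x9f  N=0 Z=0
after  6: r0=0x1d r1=0x1d r2=0x0d r3=0x10 r4=0xd0 r5=0x10  N=0 Z=0
after  7: r0=0x1d r1=0x1d r2=0x0d r3=0x10 r4=0x0d r5=0x10  N=0 Z=0
after  8: r0=0x0d r1=0x1d r2=0x0d r3=0x10 r4=0x0d r5=0x10  N=0 Z=0
after  9: r0=0x0d r1=0x1d r2=0x0d r3=0x10 r4=0x0d r5=0x10  N=0 Z=0
-- IRQ taken; context saved, return-PC = 10 --
mismatch: r4: reported 0x09 vs actual 0x0d

BAD = r4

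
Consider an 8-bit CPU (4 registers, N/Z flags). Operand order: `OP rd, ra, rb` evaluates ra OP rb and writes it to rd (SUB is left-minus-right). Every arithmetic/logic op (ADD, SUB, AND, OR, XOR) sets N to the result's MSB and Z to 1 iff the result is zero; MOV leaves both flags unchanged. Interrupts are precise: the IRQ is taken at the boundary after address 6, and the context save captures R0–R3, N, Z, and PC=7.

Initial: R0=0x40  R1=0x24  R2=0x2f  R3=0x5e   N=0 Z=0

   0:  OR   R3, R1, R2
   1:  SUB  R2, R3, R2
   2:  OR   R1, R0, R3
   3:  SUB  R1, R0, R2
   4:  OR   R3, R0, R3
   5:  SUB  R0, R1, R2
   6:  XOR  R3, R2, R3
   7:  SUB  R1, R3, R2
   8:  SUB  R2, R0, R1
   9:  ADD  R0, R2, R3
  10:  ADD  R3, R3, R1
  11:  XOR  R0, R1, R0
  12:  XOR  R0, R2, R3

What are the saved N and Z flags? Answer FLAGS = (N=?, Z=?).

after  0: R0=0x40 R1=0x24 R2=0x2f R3=0x2f  N=0 Z=0
after  1: R0=0x40 R1=0x24 R2=0x00 R3=0x2f  N=0 Z=1
after  2: R0=0x40 R1=0x6f R2=0x00 R3=0x2f  N=0 Z=0
after  3: R0=0x40 R1=0x40 R2=0x00 R3=0x2f  N=0 Z=0
after  4: R0=0x40 R1=0x40 R2=0x00 R3=0x6f  N=0 Z=0
after  5: R0=0x40 R1=0x40 R2=0x00 R3=0x6f  N=0 Z=0
after  6: R0=0x40 R1=0x40 R2=0x00 R3=0x6f  N=0 Z=0
-- IRQ taken; context saved, return-PC = 7 --

FLAGS = (N=0, Z=0)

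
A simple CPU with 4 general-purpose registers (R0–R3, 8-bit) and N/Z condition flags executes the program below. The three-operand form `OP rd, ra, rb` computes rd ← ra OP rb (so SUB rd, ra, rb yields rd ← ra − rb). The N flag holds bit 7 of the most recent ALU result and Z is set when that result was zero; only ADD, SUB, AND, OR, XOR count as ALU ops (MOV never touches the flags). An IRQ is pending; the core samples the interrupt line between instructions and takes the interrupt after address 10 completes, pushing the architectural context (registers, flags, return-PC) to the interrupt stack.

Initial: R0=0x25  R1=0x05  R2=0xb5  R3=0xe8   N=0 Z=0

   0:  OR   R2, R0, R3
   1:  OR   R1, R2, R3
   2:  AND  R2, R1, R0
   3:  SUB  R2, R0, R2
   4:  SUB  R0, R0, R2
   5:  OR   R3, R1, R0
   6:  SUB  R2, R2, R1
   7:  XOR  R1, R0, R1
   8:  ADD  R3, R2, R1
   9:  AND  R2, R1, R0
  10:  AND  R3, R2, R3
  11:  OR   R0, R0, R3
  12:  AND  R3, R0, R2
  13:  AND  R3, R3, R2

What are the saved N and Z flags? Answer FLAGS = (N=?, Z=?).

FLAGS = (N=0, Z=1)

after  0: R0=0x25 R1=0x05 R2=0xed R3=0xe8  N=1 Z=0
after  1: R0=0x25 R1=0xed R2=0xed R3=0xe8  N=1 Z=0
after  2: R0=0x25 R1=0xed R2=0x25 R3=0xe8  N=0 Z=0
after  3: R0=0x25 R1=0xed R2=0x00 R3=0xe8  N=0 Z=1
after  4: R0=0x25 R1=0xed R2=0x00 R3=0xe8  N=0 Z=0
after  5: R0=0x25 R1=0xed R2=0x00 R3=0xed  N=1 Z=0
after  6: R0=0x25 R1=0xed R2=0x13 R3=0xed  N=0 Z=0
after  7: R0=0x25 R1=0xc8 R2=0x13 R3=0xed  N=1 Z=0
after  8: R0=0x25 R1=0xc8 R2=0x13 R3=0xdb  N=1 Z=0
after  9: R0=0x25 R1=0xc8 R2=0x00 R3=0xdb  N=0 Z=1
after 10: R0=0x25 R1=0xc8 R2=0x00 R3=0x00  N=0 Z=1
-- IRQ taken; context saved, return-PC = 11 --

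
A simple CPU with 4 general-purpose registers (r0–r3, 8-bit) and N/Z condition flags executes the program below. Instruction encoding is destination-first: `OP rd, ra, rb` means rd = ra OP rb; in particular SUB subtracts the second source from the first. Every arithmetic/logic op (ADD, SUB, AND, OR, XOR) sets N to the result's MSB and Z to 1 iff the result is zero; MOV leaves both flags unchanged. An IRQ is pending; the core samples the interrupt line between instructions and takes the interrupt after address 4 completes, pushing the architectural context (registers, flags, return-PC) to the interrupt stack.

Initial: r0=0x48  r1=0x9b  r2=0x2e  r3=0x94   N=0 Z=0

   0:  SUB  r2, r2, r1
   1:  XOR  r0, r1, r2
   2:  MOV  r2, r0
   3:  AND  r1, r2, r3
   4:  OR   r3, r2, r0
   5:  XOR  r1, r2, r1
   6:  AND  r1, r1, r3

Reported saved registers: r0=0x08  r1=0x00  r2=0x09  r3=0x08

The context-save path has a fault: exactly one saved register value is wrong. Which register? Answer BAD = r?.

after  0: r0=0x48 r1=0x9b r2=0x93 r3=0x94  N=1 Z=0
after  1: r0=0x08 r1=0x9b r2=0x93 r3=0x94  N=0 Z=0
after  2: r0=0x08 r1=0x9b r2=0x08 r3=0x94  N=0 Z=0
after  3: r0=0x08 r1=0x00 r2=0x08 r3=0x94  N=0 Z=1
after  4: r0=0x08 r1=0x00 r2=0x08 r3=0x08  N=0 Z=0
-- IRQ taken; context saved, return-PC = 5 --
mismatch: r2: reported 0x09 vs actual 0x08

BAD = r2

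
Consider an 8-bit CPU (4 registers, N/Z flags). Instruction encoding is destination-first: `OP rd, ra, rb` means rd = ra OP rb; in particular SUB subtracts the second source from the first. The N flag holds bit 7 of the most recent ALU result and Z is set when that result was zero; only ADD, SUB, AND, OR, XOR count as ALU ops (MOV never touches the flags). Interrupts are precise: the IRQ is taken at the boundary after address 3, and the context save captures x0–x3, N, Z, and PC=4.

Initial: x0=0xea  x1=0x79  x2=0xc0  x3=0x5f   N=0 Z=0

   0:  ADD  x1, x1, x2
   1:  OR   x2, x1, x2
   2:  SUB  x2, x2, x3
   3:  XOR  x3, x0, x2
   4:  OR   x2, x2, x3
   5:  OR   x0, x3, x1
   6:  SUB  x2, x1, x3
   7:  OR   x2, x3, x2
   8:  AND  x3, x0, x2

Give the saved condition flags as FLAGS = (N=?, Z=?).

FLAGS = (N=0, Z=0)

after  0: x0=0xea x1=0x39 x2=0xc0 x3=0x5f  N=0 Z=0
after  1: x0=0xea x1=0x39 x2=0xf9 x3=0x5f  N=1 Z=0
after  2: x0=0xea x1=0x39 x2=0x9a x3=0x5f  N=1 Z=0
after  3: x0=0xea x1=0x39 x2=0x9a x3=0x70  N=0 Z=0
-- IRQ taken; context saved, return-PC = 4 --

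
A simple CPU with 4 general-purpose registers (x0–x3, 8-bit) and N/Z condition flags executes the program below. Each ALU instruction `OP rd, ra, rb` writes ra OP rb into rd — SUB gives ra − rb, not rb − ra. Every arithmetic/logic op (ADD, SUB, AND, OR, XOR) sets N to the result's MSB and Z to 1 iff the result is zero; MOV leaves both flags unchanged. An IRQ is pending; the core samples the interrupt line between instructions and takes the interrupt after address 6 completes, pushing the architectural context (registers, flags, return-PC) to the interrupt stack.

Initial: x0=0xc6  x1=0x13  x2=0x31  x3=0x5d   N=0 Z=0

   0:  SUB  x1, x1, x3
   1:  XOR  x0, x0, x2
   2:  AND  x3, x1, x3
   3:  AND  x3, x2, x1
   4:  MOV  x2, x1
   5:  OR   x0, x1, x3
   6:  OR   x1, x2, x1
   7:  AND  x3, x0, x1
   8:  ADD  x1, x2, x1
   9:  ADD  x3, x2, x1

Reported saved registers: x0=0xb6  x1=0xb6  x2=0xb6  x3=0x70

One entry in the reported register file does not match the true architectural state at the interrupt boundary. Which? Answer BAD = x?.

after  0: x0=0xc6 x1=0xb6 x2=0x31 x3=0x5d  N=1 Z=0
after  1: x0=0xf7 x1=0xb6 x2=0x31 x3=0x5d  N=1 Z=0
after  2: x0=0xf7 x1=0xb6 x2=0x31 x3=0x14  N=0 Z=0
after  3: x0=0xf7 x1=0xb6 x2=0x31 x3=0x30  N=0 Z=0
after  4: x0=0xf7 x1=0xb6 x2=0xb6 x3=0x30  N=0 Z=0
after  5: x0=0xb6 x1=0xb6 x2=0xb6 x3=0x30  N=1 Z=0
after  6: x0=0xb6 x1=0xb6 x2=0xb6 x3=0x30  N=1 Z=0
-- IRQ taken; context saved, return-PC = 7 --
mismatch: x3: reported 0x70 vs actual 0x30

BAD = x3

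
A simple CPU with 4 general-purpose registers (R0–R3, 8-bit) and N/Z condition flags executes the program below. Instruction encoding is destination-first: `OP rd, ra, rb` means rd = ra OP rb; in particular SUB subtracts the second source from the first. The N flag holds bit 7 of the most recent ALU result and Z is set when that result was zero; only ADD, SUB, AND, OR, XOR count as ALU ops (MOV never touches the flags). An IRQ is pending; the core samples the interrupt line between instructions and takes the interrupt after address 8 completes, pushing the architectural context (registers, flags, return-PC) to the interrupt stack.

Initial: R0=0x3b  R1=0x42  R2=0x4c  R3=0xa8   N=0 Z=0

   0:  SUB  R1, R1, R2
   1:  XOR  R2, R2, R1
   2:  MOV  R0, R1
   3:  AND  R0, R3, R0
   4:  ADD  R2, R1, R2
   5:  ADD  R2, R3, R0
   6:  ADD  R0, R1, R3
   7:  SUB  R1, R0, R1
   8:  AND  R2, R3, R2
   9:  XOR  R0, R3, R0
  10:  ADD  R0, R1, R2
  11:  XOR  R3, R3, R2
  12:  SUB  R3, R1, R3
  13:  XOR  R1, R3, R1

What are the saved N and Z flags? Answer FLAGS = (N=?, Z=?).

FLAGS = (N=0, Z=0)

after  0: R0=0x3b R1=0xf6 R2=0x4c R3=0xa8  N=1 Z=0
after  1: R0=0x3b R1=0xf6 R2=0xba R3=0xa8  N=1 Z=0
after  2: R0=0xf6 R1=0xf6 R2=0xba R3=0xa8  N=1 Z=0
after  3: R0=0xa0 R1=0xf6 R2=0xba R3=0xa8  N=1 Z=0
after  4: R0=0xa0 R1=0xf6 R2=0xb0 R3=0xa8  N=1 Z=0
after  5: R0=0xa0 R1=0xf6 R2=0x48 R3=0xa8  N=0 Z=0
after  6: R0=0x9e R1=0xf6 R2=0x48 R3=0xa8  N=1 Z=0
after  7: R0=0x9e R1=0xa8 R2=0x48 R3=0xa8  N=1 Z=0
after  8: R0=0x9e R1=0xa8 R2=0x08 R3=0xa8  N=0 Z=0
-- IRQ taken; context saved, return-PC = 9 --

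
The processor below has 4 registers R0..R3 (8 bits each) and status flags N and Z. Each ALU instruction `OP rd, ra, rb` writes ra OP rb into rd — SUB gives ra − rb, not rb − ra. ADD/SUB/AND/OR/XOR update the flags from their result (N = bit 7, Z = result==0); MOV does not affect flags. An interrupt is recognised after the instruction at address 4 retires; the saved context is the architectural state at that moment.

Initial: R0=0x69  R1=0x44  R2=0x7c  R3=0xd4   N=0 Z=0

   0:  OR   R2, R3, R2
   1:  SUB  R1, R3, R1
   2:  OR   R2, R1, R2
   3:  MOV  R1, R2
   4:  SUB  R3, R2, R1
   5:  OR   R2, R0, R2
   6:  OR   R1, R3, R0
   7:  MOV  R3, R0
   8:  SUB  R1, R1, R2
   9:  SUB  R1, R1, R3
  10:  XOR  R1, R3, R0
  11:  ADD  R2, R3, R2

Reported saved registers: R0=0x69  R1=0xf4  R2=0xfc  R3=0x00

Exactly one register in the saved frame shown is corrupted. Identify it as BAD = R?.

after  0: R0=0x69 R1=0x44 R2=0xfc R3=0xd4  N=1 Z=0
after  1: R0=0x69 R1=0x90 R2=0xfc R3=0xd4  N=1 Z=0
after  2: R0=0x69 R1=0x90 R2=0xfc R3=0xd4  N=1 Z=0
after  3: R0=0x69 R1=0xfc R2=0xfc R3=0xd4  N=1 Z=0
after  4: R0=0x69 R1=0xfc R2=0xfc R3=0x00  N=0 Z=1
-- IRQ taken; context saved, return-PC = 5 --
mismatch: R1: reported 0xf4 vs actual 0xfc

BAD = R1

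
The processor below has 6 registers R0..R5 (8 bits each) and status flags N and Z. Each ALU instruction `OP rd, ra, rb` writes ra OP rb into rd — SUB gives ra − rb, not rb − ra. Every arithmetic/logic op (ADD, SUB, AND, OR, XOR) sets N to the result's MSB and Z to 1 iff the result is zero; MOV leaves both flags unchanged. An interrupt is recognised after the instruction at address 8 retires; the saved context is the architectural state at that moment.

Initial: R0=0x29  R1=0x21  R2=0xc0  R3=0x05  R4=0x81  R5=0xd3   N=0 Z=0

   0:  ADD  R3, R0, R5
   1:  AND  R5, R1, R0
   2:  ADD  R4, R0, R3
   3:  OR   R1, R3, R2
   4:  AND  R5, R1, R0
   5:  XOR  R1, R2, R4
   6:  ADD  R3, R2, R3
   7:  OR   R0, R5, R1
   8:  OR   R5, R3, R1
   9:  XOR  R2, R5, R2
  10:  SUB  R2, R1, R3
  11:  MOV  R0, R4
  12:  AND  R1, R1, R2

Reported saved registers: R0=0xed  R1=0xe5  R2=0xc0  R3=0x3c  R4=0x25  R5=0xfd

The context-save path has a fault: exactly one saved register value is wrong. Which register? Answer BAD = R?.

after  0: R0=0x29 R1=0x21 R2=0xc0 R3=0xfc R4=0x81 R5=0xd3  N=1 Z=0
after  1: R0=0x29 R1=0x21 R2=0xc0 R3=0xfc R4=0x81 R5=0x21  N=0 Z=0
after  2: R0=0x29 R1=0x21 R2=0xc0 R3=0xfc R4=0x25 R5=0x21  N=0 Z=0
after  3: R0=0x29 R1=0xfc R2=0xc0 R3=0xfc R4=0x25 R5=0x21  N=1 Z=0
after  4: R0=0x29 R1=0xfc R2=0xc0 R3=0xfc R4=0x25 R5=0x28  N=0 Z=0
after  5: R0=0x29 R1=0xe5 R2=0xc0 R3=0xfc R4=0x25 R5=0x28  N=1 Z=0
after  6: R0=0x29 R1=0xe5 R2=0xc0 R3=0xbc R4=0x25 R5=0x28  N=1 Z=0
after  7: R0=0xed R1=0xe5 R2=0xc0 R3=0xbc R4=0x25 R5=0x28  N=1 Z=0
after  8: R0=0xed R1=0xe5 R2=0xc0 R3=0xbc R4=0x25 R5=0xfd  N=1 Z=0
-- IRQ taken; context saved, return-PC = 9 --
mismatch: R3: reported 0x3c vs actual 0xbc

BAD = R3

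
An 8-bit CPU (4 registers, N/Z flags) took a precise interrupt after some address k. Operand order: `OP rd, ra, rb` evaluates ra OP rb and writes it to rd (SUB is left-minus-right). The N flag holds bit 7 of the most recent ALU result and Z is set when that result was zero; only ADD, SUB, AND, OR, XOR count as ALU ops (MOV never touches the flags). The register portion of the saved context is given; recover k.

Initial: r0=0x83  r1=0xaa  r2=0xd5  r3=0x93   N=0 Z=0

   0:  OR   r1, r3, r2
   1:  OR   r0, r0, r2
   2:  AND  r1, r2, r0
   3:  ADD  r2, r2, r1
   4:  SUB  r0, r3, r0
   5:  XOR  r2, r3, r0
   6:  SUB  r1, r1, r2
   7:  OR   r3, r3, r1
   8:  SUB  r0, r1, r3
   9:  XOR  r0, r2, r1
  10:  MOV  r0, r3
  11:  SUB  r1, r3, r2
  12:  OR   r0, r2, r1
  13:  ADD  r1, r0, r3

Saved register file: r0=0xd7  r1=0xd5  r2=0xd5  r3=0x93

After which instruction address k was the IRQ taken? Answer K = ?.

K = 2

after  0: r0=0x83 r1=0xd7 r2=0xd5 r3=0x93  N=1 Z=0
after  1: r0=0xd7 r1=0xd7 r2=0xd5 r3=0x93  N=1 Z=0
after  2: r0=0xd7 r1=0xd5 r2=0xd5 r3=0x93  N=1 Z=0
-- IRQ taken; context saved, return-PC = 3 --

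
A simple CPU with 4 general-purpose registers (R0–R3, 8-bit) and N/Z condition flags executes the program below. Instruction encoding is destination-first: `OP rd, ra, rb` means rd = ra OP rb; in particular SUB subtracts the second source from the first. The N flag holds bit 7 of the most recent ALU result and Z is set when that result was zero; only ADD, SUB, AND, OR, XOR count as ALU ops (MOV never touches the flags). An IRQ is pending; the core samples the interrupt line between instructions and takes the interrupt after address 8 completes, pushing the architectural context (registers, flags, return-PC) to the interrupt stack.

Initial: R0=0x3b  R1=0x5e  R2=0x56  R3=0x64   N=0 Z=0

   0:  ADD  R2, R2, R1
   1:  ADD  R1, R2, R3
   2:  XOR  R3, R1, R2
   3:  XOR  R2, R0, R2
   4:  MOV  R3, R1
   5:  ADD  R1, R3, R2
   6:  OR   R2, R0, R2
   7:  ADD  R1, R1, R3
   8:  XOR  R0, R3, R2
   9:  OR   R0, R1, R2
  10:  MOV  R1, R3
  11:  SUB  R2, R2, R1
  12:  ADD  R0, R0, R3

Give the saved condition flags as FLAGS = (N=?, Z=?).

after  0: R0=0x3b R1=0x5e R2=0xb4 R3=0x64  N=1 Z=0
after  1: R0=0x3b R1=0x18 R2=0xb4 R3=0x64  N=0 Z=0
after  2: R0=0x3b R1=0x18 R2=0xb4 R3=0xac  N=1 Z=0
after  3: R0=0x3b R1=0x18 R2=0x8f R3=0xac  N=1 Z=0
after  4: R0=0x3b R1=0x18 R2=0x8f R3=0x18  N=1 Z=0
after  5: R0=0x3b R1=0xa7 R2=0x8f R3=0x18  N=1 Z=0
after  6: R0=0x3b R1=0xa7 R2=0xbf R3=0x18  N=1 Z=0
after  7: R0=0x3b R1=0xbf R2=0xbf R3=0x18  N=1 Z=0
after  8: R0=0xa7 R1=0xbf R2=0xbf R3=0x18  N=1 Z=0
-- IRQ taken; context saved, return-PC = 9 --

FLAGS = (N=1, Z=0)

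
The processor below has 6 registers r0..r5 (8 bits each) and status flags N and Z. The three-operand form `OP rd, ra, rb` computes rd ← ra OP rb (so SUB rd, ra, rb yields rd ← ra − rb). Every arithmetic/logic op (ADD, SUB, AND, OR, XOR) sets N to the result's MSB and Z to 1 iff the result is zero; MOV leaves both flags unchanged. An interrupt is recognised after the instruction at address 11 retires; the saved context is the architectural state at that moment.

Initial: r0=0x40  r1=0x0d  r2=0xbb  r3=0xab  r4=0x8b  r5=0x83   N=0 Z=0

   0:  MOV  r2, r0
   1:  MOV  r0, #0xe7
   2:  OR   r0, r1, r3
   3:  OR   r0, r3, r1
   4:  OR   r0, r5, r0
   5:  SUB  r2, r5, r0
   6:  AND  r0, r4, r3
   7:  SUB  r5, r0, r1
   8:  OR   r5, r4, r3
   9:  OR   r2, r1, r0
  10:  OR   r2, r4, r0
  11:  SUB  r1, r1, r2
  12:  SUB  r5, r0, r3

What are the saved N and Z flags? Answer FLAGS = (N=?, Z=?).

FLAGS = (N=1, Z=0)

after  0: r0=0x40 r1=0x0d r2=0x40 r3=0xab r4=0x8b r5=0x83  N=0 Z=0
after  1: r0=0xe7 r1=0x0d r2=0x40 r3=0xab r4=0x8b r5=0x83  N=0 Z=0
after  2: r0=0xaf r1=0x0d r2=0x40 r3=0xab r4=0x8b r5=0x83  N=1 Z=0
after  3: r0=0xaf r1=0x0d r2=0x40 r3=0xab r4=0x8b r5=0x83  N=1 Z=0
after  4: r0=0xaf r1=0x0d r2=0x40 r3=0xab r4=0x8b r5=0x83  N=1 Z=0
after  5: r0=0xaf r1=0x0d r2=0xd4 r3=0xab r4=0x8b r5=0x83  N=1 Z=0
after  6: r0=0x8b r1=0x0d r2=0xd4 r3=0xab r4=0x8b r5=0x83  N=1 Z=0
after  7: r0=0x8b r1=0x0d r2=0xd4 r3=0xab r4=0x8b r5=0x7e  N=0 Z=0
after  8: r0=0x8b r1=0x0d r2=0xd4 r3=0xab r4=0x8b r5=0xab  N=1 Z=0
after  9: r0=0x8b r1=0x0d r2=0x8f r3=0xab r4=0x8b r5=0xab  N=1 Z=0
after 10: r0=0x8b r1=0x0d r2=0x8b r3=0xab r4=0x8b r5=0xab  N=1 Z=0
after 11: r0=0x8b r1=0x82 r2=0x8b r3=0xab r4=0x8b r5=0xab  N=1 Z=0
-- IRQ taken; context saved, return-PC = 12 --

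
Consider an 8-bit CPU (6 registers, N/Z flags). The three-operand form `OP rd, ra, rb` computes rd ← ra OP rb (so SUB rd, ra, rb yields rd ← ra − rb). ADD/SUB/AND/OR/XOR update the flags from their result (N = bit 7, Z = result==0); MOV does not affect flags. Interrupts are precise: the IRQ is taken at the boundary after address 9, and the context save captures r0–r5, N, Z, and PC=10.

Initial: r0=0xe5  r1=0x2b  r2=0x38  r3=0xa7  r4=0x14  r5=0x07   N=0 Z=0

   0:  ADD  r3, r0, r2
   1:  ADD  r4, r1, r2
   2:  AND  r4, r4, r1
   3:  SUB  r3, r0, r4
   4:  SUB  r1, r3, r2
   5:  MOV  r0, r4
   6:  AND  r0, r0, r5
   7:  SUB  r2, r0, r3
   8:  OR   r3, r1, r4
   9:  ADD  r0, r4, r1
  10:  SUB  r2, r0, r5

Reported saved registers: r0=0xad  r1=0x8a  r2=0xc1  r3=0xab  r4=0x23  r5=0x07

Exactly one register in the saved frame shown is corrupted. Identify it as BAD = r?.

BAD = r2

after  0: r0=0xe5 r1=0x2b r2=0x38 r3=0x1d r4=0x14 r5=0x07  N=0 Z=0
after  1: r0=0xe5 r1=0x2b r2=0x38 r3=0x1d r4=0x63 r5=0x07  N=0 Z=0
after  2: r0=0xe5 r1=0x2b r2=0x38 r3=0x1d r4=0x23 r5=0x07  N=0 Z=0
after  3: r0=0xe5 r1=0x2b r2=0x38 r3=0xc2 r4=0x23 r5=0x07  N=1 Z=0
after  4: r0=0xe5 r1=0x8a r2=0x38 r3=0xc2 r4=0x23 r5=0x07  N=1 Z=0
after  5: r0=0x23 r1=0x8a r2=0x38 r3=0xc2 r4=0x23 r5=0x07  N=1 Z=0
after  6: r0=0x03 r1=0x8a r2=0x38 r3=0xc2 r4=0x23 r5=0x07  N=0 Z=0
after  7: r0=0x03 r1=0x8a r2=0x41 r3=0xc2 r4=0x23 r5=0x07  N=0 Z=0
after  8: r0=0x03 r1=0x8a r2=0x41 r3=0xab r4=0x23 r5=0x07  N=1 Z=0
after  9: r0=0xad r1=0x8a r2=0x41 r3=0xab r4=0x23 r5=0x07  N=1 Z=0
-- IRQ taken; context saved, return-PC = 10 --
mismatch: r2: reported 0xc1 vs actual 0x41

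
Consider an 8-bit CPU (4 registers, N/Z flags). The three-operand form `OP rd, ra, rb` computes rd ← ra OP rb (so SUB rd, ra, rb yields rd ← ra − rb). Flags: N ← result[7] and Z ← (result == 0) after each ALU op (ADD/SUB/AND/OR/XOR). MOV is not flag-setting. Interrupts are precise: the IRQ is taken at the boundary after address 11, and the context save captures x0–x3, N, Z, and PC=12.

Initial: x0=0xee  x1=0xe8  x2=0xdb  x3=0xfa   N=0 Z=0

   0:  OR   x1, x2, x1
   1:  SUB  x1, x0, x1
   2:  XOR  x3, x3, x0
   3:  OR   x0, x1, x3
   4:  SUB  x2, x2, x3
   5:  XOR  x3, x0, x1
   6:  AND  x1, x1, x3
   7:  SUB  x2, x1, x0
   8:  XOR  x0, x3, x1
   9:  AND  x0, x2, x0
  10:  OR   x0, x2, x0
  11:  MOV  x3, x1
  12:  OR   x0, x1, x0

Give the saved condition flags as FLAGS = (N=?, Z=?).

FLAGS = (N=0, Z=0)

after  0: x0=0xee x1=0xfb x2=0xdb x3=0xfa  N=1 Z=0
after  1: x0=0xee x1=0xf3 x2=0xdb x3=0xfa  N=1 Z=0
after  2: x0=0xee x1=0xf3 x2=0xdb x3=0x14  N=0 Z=0
after  3: x0=0xf7 x1=0xf3 x2=0xdb x3=0x14  N=1 Z=0
after  4: x0=0xf7 x1=0xf3 x2=0xc7 x3=0x14  N=1 Z=0
after  5: x0=0xf7 x1=0xf3 x2=0xc7 x3=0x04  N=0 Z=0
after  6: x0=0xf7 x1=0x00 x2=0xc7 x3=0x04  N=0 Z=1
after  7: x0=0xf7 x1=0x00 x2=0x09 x3=0x04  N=0 Z=0
after  8: x0=0x04 x1=0x00 x2=0x09 x3=0x04  N=0 Z=0
after  9: x0=0x00 x1=0x00 x2=0x09 x3=0x04  N=0 Z=1
after 10: x0=0x09 x1=0x00 x2=0x09 x3=0x04  N=0 Z=0
after 11: x0=0x09 x1=0x00 x2=0x09 x3=0x00  N=0 Z=0
-- IRQ taken; context saved, return-PC = 12 --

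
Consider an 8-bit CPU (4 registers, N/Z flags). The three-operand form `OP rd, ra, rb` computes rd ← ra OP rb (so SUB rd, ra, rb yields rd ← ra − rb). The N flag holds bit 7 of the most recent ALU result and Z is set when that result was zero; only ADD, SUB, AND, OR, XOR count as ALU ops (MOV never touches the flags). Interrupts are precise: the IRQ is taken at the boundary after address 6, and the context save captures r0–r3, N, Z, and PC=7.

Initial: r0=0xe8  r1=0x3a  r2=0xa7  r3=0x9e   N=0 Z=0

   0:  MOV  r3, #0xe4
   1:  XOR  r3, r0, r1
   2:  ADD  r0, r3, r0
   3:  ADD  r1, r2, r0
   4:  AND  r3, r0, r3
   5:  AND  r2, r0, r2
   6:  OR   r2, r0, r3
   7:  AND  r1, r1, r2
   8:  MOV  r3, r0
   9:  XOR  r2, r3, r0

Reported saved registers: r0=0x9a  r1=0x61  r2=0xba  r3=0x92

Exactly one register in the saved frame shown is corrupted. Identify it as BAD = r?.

after  0: r0=0xe8 r1=0x3a r2=0xa7 r3=0xe4  N=0 Z=0
after  1: r0=0xe8 r1=0x3a r2=0xa7 r3=0xd2  N=1 Z=0
after  2: r0=0xba r1=0x3a r2=0xa7 r3=0xd2  N=1 Z=0
after  3: r0=0xba r1=0x61 r2=0xa7 r3=0xd2  N=0 Z=0
after  4: r0=0xba r1=0x61 r2=0xa7 r3=0x92  N=1 Z=0
after  5: r0=0xba r1=0x61 r2=0xa2 r3=0x92  N=1 Z=0
after  6: r0=0xba r1=0x61 r2=0xba r3=0x92  N=1 Z=0
-- IRQ taken; context saved, return-PC = 7 --
mismatch: r0: reported 0x9a vs actual 0xba

BAD = r0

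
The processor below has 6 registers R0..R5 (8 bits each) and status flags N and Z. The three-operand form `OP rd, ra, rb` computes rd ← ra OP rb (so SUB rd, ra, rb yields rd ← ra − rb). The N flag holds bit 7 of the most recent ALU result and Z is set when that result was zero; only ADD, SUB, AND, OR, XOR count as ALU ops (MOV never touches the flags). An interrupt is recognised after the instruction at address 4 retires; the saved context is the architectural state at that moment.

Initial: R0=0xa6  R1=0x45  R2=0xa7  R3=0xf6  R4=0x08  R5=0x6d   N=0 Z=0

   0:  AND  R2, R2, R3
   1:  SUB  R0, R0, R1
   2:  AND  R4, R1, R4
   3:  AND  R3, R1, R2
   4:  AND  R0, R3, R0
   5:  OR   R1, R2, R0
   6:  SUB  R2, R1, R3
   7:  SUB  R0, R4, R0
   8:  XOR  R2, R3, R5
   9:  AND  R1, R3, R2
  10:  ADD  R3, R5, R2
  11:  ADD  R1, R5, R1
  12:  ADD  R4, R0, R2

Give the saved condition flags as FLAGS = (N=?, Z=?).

FLAGS = (N=0, Z=1)

after  0: R0=0xa6 R1=0x45 R2=0xa6 R3=0xf6 R4=0x08 R5=0x6d  N=1 Z=0
after  1: R0=0x61 R1=0x45 R2=0xa6 R3=0xf6 R4=0x08 R5=0x6d  N=0 Z=0
after  2: R0=0x61 R1=0x45 R2=0xa6 R3=0xf6 R4=0x00 R5=0x6d  N=0 Z=1
after  3: R0=0x61 R1=0x45 R2=0xa6 R3=0x04 R4=0x00 R5=0x6d  N=0 Z=0
after  4: R0=0x00 R1=0x45 R2=0xa6 R3=0x04 R4=0x00 R5=0x6d  N=0 Z=1
-- IRQ taken; context saved, return-PC = 5 --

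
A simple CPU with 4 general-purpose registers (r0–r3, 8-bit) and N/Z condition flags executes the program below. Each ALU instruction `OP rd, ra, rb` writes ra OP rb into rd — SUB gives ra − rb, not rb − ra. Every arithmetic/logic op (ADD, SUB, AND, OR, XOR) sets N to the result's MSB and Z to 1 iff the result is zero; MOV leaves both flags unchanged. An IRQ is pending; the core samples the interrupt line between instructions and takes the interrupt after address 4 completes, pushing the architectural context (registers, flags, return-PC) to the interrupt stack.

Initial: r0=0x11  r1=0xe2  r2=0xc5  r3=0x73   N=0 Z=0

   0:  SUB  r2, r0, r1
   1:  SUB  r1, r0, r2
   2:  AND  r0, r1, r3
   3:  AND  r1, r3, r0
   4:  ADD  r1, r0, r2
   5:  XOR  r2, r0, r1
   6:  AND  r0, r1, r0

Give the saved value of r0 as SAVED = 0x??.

SAVED = 0x62

after  0: r0=0x11 r1=0xe2 r2=0x2f r3=0x73  N=0 Z=0
after  1: r0=0x11 r1=0xe2 r2=0x2f r3=0x73  N=1 Z=0
after  2: r0=0x62 r1=0xe2 r2=0x2f r3=0x73  N=0 Z=0
after  3: r0=0x62 r1=0x62 r2=0x2f r3=0x73  N=0 Z=0
after  4: r0=0x62 r1=0x91 r2=0x2f r3=0x73  N=1 Z=0
-- IRQ taken; context saved, return-PC = 5 --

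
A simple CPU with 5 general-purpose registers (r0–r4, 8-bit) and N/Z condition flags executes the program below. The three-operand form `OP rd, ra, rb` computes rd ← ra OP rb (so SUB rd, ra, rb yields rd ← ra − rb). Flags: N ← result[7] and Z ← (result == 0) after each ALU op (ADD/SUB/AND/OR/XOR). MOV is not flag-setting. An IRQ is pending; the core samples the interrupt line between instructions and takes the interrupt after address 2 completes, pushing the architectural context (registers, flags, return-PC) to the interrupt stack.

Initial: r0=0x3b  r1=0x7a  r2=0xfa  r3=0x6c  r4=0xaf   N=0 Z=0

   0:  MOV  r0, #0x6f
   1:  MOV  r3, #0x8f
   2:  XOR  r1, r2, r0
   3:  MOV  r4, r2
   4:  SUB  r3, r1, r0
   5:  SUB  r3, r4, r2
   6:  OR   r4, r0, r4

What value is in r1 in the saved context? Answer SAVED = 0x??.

after  0: r0=0x6f r1=0x7a r2=0xfa r3=0x6c r4=0xaf  N=0 Z=0
after  1: r0=0x6f r1=0x7a r2=0xfa r3=0x8f r4=0xaf  N=0 Z=0
after  2: r0=0x6f r1=0x95 r2=0xfa r3=0x8f r4=0xaf  N=1 Z=0
-- IRQ taken; context saved, return-PC = 3 --

SAVED = 0x95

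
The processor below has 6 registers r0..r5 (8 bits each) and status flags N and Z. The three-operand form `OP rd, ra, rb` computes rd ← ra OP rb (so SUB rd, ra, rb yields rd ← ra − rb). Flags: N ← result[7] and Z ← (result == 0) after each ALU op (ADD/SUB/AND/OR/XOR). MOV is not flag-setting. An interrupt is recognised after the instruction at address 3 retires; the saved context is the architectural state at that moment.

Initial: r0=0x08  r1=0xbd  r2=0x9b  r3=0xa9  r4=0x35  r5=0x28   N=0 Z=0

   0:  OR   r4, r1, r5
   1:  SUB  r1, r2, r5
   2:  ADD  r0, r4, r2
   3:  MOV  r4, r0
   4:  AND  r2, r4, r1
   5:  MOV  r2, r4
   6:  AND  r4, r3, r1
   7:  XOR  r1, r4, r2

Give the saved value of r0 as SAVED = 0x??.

after  0: r0=0x08 r1=0xbd r2=0x9b r3=0xa9 r4=0xbd r5=0x28  N=1 Z=0
after  1: r0=0x08 r1=0x73 r2=0x9b r3=0xa9 r4=0xbd r5=0x28  N=0 Z=0
after  2: r0=0x58 r1=0x73 r2=0x9b r3=0xa9 r4=0xbd r5=0x28  N=0 Z=0
after  3: r0=0x58 r1=0x73 r2=0x9b r3=0xa9 r4=0x58 r5=0x28  N=0 Z=0
-- IRQ taken; context saved, return-PC = 4 --

SAVED = 0x58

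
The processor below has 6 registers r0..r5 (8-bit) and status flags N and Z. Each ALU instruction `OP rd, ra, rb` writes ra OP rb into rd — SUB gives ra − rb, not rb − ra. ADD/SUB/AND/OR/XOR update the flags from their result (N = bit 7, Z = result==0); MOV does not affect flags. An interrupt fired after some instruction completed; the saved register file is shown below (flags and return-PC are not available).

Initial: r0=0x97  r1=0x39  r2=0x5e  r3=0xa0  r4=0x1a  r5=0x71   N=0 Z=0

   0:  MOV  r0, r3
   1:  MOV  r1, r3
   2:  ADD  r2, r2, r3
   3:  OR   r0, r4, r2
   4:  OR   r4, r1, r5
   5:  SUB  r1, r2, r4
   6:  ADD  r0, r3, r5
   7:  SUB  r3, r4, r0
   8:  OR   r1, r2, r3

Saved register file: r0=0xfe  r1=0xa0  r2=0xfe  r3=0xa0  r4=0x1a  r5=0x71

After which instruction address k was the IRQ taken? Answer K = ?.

after  0: r0=0xa0 r1=0x39 r2=0x5e r3=0xa0 r4=0x1a r5=0x71  N=0 Z=0
after  1: r0=0xa0 r1=0xa0 r2=0x5e r3=0xa0 r4=0x1a r5=0x71  N=0 Z=0
after  2: r0=0xa0 r1=0xa0 r2=0xfe r3=0xa0 r4=0x1a r5=0x71  N=1 Z=0
after  3: r0=0xfe r1=0xa0 r2=0xfe r3=0xa0 r4=0x1a r5=0x71  N=1 Z=0
-- IRQ taken; context saved, return-PC = 4 --

K = 3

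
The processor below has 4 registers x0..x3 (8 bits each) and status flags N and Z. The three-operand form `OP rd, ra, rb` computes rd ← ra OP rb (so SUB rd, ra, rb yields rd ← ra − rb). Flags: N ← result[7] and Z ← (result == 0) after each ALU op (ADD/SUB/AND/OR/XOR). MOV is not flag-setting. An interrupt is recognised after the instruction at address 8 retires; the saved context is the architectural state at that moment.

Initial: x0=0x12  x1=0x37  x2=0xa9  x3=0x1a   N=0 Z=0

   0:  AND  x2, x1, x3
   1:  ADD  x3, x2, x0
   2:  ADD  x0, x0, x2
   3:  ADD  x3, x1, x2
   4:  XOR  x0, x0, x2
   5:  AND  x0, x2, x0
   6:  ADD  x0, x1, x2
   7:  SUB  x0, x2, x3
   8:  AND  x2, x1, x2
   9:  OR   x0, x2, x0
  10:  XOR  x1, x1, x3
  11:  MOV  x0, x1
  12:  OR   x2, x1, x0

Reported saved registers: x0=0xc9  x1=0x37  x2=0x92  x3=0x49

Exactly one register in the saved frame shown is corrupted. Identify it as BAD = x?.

BAD = x2

after  0: x0=0x12 x1=0x37 x2=0x12 x3=0x1a  N=0 Z=0
after  1: x0=0x12 x1=0x37 x2=0x12 x3=0x24  N=0 Z=0
after  2: x0=0x24 x1=0x37 x2=0x12 x3=0x24  N=0 Z=0
after  3: x0=0x24 x1=0x37 x2=0x12 x3=0x49  N=0 Z=0
after  4: x0=0x36 x1=0x37 x2=0x12 x3=0x49  N=0 Z=0
after  5: x0=0x12 x1=0x37 x2=0x12 x3=0x49  N=0 Z=0
after  6: x0=0x49 x1=0x37 x2=0x12 x3=0x49  N=0 Z=0
after  7: x0=0xc9 x1=0x37 x2=0x12 x3=0x49  N=1 Z=0
after  8: x0=0xc9 x1=0x37 x2=0x12 x3=0x49  N=0 Z=0
-- IRQ taken; context saved, return-PC = 9 --
mismatch: x2: reported 0x92 vs actual 0x12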